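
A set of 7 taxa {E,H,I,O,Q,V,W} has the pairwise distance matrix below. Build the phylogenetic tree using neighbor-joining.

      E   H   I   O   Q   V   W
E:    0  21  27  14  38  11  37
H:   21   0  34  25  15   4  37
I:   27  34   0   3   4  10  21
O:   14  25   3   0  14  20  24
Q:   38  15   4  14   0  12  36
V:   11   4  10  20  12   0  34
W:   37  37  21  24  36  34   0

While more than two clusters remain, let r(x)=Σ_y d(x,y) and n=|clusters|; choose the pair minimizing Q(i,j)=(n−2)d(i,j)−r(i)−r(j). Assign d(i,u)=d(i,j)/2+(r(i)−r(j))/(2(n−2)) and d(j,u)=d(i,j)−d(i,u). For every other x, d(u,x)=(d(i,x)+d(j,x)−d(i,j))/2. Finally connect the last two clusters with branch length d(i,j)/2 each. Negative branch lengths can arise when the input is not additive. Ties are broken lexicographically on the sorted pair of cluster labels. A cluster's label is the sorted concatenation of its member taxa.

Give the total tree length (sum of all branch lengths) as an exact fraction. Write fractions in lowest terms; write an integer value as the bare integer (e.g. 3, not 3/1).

1. join H+V (d=4, Q=-207) ⇒ HV; edges |H|=13/2, |V|=-5/2
  updated: d(E,HV)=14, d(HV,I)=20, d(HV,O)=41/2, d(HV,Q)=23/2, d(HV,W)=67/2
2. join E+HV (d=14, Q=-347/2) ⇒ EHV; edges |E|=173/16, |HV|=51/16
  updated: d(EHV,I)=33/2, d(EHV,O)=41/4, d(EHV,Q)=71/4, d(EHV,W)=113/4
3. join I+Q (d=4, Q=-417/4) ⇒ IQ; edges |I|=-61/24, |Q|=157/24
  updated: d(EHV,IQ)=121/8, d(IQ,O)=13/2, d(IQ,W)=53/2
4. join EHV+W (d=113/4, Q=-607/8) ⇒ EHVW; edges |EHV|=251/32, |W|=653/32
  updated: d(EHVW,IQ)=107/16, d(EHVW,O)=3
5. join EHVW+IQ (d=107/16, Q=-259/16) ⇒ EHIQVW; edges |EHVW|=51/32, |IQ|=163/32
  updated: d(EHIQVW,O)=45/32
6. join EHIQVW+O (d=45/32) ⇒ EHIOQVW; edges |EHIQVW|=45/64, |O|=45/64
final tree: ((((E:173/16,(H:13/2,V:-5/2):51/16):251/32,W:653/32):51/32,(I:-61/24,Q:157/24):163/32):45/64,O:45/64)
total length: 1867/32

1867/32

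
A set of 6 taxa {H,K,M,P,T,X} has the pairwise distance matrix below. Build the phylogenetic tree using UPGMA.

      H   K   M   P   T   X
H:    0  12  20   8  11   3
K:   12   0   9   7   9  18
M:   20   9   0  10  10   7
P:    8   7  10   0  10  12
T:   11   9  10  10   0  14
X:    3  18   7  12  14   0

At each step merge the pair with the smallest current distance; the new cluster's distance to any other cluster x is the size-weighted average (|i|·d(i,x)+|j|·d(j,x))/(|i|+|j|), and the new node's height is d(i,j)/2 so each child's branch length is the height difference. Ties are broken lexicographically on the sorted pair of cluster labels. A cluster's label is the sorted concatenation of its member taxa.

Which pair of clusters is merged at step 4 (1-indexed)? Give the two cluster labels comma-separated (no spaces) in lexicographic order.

KMP,T

1. join H+X (d=3) ⇒ HX; edges |H|=3/2, |X|=3/2
  updated: d(HX,K)=15, d(HX,M)=27/2, d(HX,P)=10, d(HX,T)=25/2
2. join K+P (d=7) ⇒ KP; edges |K|=7/2, |P|=7/2
  updated: d(HX,KP)=25/2, d(KP,M)=19/2, d(KP,T)=19/2
3. join KP+M (d=19/2) ⇒ KMP; edges |KP|=5/4, |M|=19/4
  updated: d(HX,KMP)=77/6, d(KMP,T)=29/3
4. join KMP+T (d=29/3) ⇒ KMPT; edges |KMP|=1/12, |T|=29/6
  updated: d(HX,KMPT)=51/4
5. join HX+KMPT (d=51/4) ⇒ HKMPTX; edges |HX|=39/8, |KMPT|=37/24
final tree: ((H:3/2,X:3/2):39/8,(((K:7/2,P:7/2):5/4,M:19/4):1/12,T:29/6):37/24)
total length: 82/3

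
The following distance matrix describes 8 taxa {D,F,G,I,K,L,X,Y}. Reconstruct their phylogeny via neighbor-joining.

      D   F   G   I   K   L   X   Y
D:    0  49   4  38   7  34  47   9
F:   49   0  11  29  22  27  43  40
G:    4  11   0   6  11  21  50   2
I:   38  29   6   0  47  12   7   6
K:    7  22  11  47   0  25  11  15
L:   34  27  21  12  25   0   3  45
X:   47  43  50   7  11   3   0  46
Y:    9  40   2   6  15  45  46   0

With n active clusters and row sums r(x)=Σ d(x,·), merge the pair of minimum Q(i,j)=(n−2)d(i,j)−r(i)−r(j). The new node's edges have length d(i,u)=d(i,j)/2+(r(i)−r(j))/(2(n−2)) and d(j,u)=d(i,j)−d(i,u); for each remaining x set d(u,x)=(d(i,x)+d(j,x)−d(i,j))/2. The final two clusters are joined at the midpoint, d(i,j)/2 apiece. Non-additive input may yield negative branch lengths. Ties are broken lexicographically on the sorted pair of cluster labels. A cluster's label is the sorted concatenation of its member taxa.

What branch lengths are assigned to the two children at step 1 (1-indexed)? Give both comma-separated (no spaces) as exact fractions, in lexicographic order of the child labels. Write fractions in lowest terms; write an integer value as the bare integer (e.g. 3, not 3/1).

-11/6,29/6

step 1: merge (L,X) at d=3, Q=-356; branch lengths L→-11/6, X→29/6; new cluster LX
  updated: d(D,LX)=39, d(F,LX)=67/2, d(G,LX)=34, d(I,LX)=8, d(K,LX)=33/2, d(LX,Y)=44
step 2: merge (I,LX) at d=8, Q=-269; branch lengths I→-1/10, LX→81/10; new cluster ILX
  updated: d(D,ILX)=69/2, d(F,ILX)=109/4, d(G,ILX)=16, d(ILX,K)=111/4, d(ILX,Y)=21
step 3: merge (F,ILX) at d=109/4, Q=-667/4; branch lengths F→527/32, ILX→345/32; new cluster FILX
  updated: d(D,FILX)=225/8, d(FILX,G)=-1/8, d(FILX,K)=45/4, d(FILX,Y)=135/8
step 4: merge (FILX,G) at d=-1/8, Q=-587/8; branch lengths FILX→311/48, G→-317/48; new cluster FGILX
  updated: d(D,FGILX)=129/8, d(FGILX,K)=179/16, d(FGILX,Y)=19/2
step 5: merge (D,K) at d=7, Q=-821/16; branch lengths D→207/64, K→241/64; new cluster DK
  updated: d(DK,FGILX)=325/32, d(DK,Y)=17/2
step 6: merge (DK,FGILX) at d=325/32, Q=-901/32; branch lengths DK→293/64, FGILX→357/64; new cluster DFGIKLX
  updated: d(DFGIKLX,Y)=251/64
step 7: merge (DFGIKLX,Y) at d=251/64; branch lengths DFGIKLX→251/128, Y→251/128; new cluster DFGIKLXY
final tree: (((D:207/64,K:241/64):293/64,((F:527/32,(I:-1/10,(L:-11/6,X:29/6):81/10):345/32):311/48,G:-317/48):357/64):251/128,Y:251/128)
total length: 3789/64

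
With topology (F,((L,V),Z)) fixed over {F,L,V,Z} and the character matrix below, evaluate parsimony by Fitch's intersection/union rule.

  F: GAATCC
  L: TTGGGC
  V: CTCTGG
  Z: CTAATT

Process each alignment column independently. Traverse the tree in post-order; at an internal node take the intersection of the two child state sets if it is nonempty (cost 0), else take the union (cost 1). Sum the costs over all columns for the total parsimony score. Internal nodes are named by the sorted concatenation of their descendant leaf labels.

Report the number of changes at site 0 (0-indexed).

[col 0] LV: children L:{T}, V:{C} ∪→ {C,T}; cost 1
[col 0] LVZ: children LV:{C,T}, Z:{C} ∩→ {C}; cost 0
[col 0] FLVZ: children F:{G}, LVZ:{C} ∪→ {C,G}; cost 1
[col 1] LV: children L:{T}, V:{T} ∩→ {T}; cost 0
[col 1] LVZ: children LV:{T}, Z:{T} ∩→ {T}; cost 0
[col 1] FLVZ: children F:{A}, LVZ:{T} ∪→ {A,T}; cost 1
[col 2] LV: children L:{G}, V:{C} ∪→ {C,G}; cost 1
[col 2] LVZ: children LV:{C,G}, Z:{A} ∪→ {A,C,G}; cost 1
[col 2] FLVZ: children F:{A}, LVZ:{A,C,G} ∩→ {A}; cost 0
[col 3] LV: children L:{G}, V:{T} ∪→ {G,T}; cost 1
[col 3] LVZ: children LV:{G,T}, Z:{A} ∪→ {A,G,T}; cost 1
[col 3] FLVZ: children F:{T}, LVZ:{A,G,T} ∩→ {T}; cost 0
[col 4] LV: children L:{G}, V:{G} ∩→ {G}; cost 0
[col 4] LVZ: children LV:{G}, Z:{T} ∪→ {G,T}; cost 1
[col 4] FLVZ: children F:{C}, LVZ:{G,T} ∪→ {C,G,T}; cost 1
[col 5] LV: children L:{C}, V:{G} ∪→ {C,G}; cost 1
[col 5] LVZ: children LV:{C,G}, Z:{T} ∪→ {C,G,T}; cost 1
[col 5] FLVZ: children F:{C}, LVZ:{C,G,T} ∩→ {C}; cost 0
per-site changes: [2, 1, 2, 2, 2, 2]; total = 11

2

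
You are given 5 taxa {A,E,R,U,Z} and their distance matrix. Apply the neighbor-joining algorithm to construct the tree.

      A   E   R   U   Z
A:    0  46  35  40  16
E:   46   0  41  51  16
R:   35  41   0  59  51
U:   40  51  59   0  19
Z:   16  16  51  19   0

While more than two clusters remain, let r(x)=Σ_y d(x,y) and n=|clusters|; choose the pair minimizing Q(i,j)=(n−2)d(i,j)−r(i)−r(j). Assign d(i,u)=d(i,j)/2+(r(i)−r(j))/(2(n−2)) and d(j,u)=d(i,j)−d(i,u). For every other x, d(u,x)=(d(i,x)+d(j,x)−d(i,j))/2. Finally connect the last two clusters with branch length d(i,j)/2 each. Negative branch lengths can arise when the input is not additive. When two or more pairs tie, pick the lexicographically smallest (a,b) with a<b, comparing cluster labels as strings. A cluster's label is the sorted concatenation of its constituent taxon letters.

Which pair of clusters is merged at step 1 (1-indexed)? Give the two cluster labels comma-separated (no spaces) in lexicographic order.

A,R

1. join A+R (d=35, Q=-218) ⇒ AR; edges |A|=28/3, |R|=77/3
  updated: d(AR,E)=26, d(AR,U)=32, d(AR,Z)=16
2. join AR+E (d=26, Q=-115) ⇒ AER; edges |AR|=33/4, |E|=71/4
  updated: d(AER,U)=57/2, d(AER,Z)=3
3. join AER+U (d=57/2, Q=-101/2) ⇒ AERU; edges |AER|=25/4, |U|=89/4
  updated: d(AERU,Z)=-13/4
4. join AERU+Z (d=-13/4) ⇒ AERUZ; edges |AERU|=-13/8, |Z|=-13/8
final tree: ((((A:28/3,R:77/3):33/4,E:71/4):25/4,U:89/4):-13/8,Z:-13/8)
total length: 345/4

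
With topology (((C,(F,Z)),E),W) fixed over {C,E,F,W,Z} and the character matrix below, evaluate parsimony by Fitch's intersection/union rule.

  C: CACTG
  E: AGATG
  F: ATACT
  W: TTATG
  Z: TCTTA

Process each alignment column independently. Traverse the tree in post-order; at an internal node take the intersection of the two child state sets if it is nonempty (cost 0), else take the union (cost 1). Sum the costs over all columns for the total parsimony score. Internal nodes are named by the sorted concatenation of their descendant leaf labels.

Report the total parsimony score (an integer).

FZ@0: {A} ∪ {T} = {A,T} (union, +1)
CFZ@0: {C} ∪ {A,T} = {A,C,T} (union, +1)
CEFZ@0: {A,C,T} ∩ {A} = {A} (intersection, +0)
CEFWZ@0: {A} ∪ {T} = {A,T} (union, +1)
FZ@1: {T} ∪ {C} = {C,T} (union, +1)
CFZ@1: {A} ∪ {C,T} = {A,C,T} (union, +1)
CEFZ@1: {A,C,T} ∪ {G} = {A,C,G,T} (union, +1)
CEFWZ@1: {A,C,G,T} ∩ {T} = {T} (intersection, +0)
FZ@2: {A} ∪ {T} = {A,T} (union, +1)
CFZ@2: {C} ∪ {A,T} = {A,C,T} (union, +1)
CEFZ@2: {A,C,T} ∩ {A} = {A} (intersection, +0)
CEFWZ@2: {A} ∩ {A} = {A} (intersection, +0)
FZ@3: {C} ∪ {T} = {C,T} (union, +1)
CFZ@3: {T} ∩ {C,T} = {T} (intersection, +0)
CEFZ@3: {T} ∩ {T} = {T} (intersection, +0)
CEFWZ@3: {T} ∩ {T} = {T} (intersection, +0)
FZ@4: {T} ∪ {A} = {A,T} (union, +1)
CFZ@4: {G} ∪ {A,T} = {A,G,T} (union, +1)
CEFZ@4: {A,G,T} ∩ {G} = {G} (intersection, +0)
CEFWZ@4: {G} ∩ {G} = {G} (intersection, +0)
per-site changes: [3, 3, 2, 1, 2]; total = 11

11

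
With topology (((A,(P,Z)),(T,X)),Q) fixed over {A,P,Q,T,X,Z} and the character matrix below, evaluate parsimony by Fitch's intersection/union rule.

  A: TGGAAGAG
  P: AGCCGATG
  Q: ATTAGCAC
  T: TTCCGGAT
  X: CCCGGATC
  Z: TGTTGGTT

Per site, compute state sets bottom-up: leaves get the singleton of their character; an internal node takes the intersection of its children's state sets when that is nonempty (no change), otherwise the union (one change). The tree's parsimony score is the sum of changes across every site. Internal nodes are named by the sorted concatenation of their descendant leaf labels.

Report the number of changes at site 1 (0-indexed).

site 0, node PZ: P={A} ∪ Z={T} → {A,T} (+1)
site 0, node APZ: A={T} ∩ PZ={A,T} → {T} (+0)
site 0, node TX: T={T} ∪ X={C} → {C,T} (+1)
site 0, node APTXZ: APZ={T} ∩ TX={C,T} → {T} (+0)
site 0, node APQTXZ: APTXZ={T} ∪ Q={A} → {A,T} (+1)
site 1, node PZ: P={G} ∩ Z={G} → {G} (+0)
site 1, node APZ: A={G} ∩ PZ={G} → {G} (+0)
site 1, node TX: T={T} ∪ X={C} → {C,T} (+1)
site 1, node APTXZ: APZ={G} ∪ TX={C,T} → {C,G,T} (+1)
site 1, node APQTXZ: APTXZ={C,G,T} ∩ Q={T} → {T} (+0)
site 2, node PZ: P={C} ∪ Z={T} → {C,T} (+1)
site 2, node APZ: A={G} ∪ PZ={C,T} → {C,G,T} (+1)
site 2, node TX: T={C} ∩ X={C} → {C} (+0)
site 2, node APTXZ: APZ={C,G,T} ∩ TX={C} → {C} (+0)
site 2, node APQTXZ: APTXZ={C} ∪ Q={T} → {C,T} (+1)
site 3, node PZ: P={C} ∪ Z={T} → {C,T} (+1)
site 3, node APZ: A={A} ∪ PZ={C,T} → {A,C,T} (+1)
site 3, node TX: T={C} ∪ X={G} → {C,G} (+1)
site 3, node APTXZ: APZ={A,C,T} ∩ TX={C,G} → {C} (+0)
site 3, node APQTXZ: APTXZ={C} ∪ Q={A} → {A,C} (+1)
site 4, node PZ: P={G} ∩ Z={G} → {G} (+0)
site 4, node APZ: A={A} ∪ PZ={G} → {A,G} (+1)
site 4, node TX: T={G} ∩ X={G} → {G} (+0)
site 4, node APTXZ: APZ={A,G} ∩ TX={G} → {G} (+0)
site 4, node APQTXZ: APTXZ={G} ∩ Q={G} → {G} (+0)
site 5, node PZ: P={A} ∪ Z={G} → {A,G} (+1)
site 5, node APZ: A={G} ∩ PZ={A,G} → {G} (+0)
site 5, node TX: T={G} ∪ X={A} → {A,G} (+1)
site 5, node APTXZ: APZ={G} ∩ TX={A,G} → {G} (+0)
site 5, node APQTXZ: APTXZ={G} ∪ Q={C} → {C,G} (+1)
site 6, node PZ: P={T} ∩ Z={T} → {T} (+0)
site 6, node APZ: A={A} ∪ PZ={T} → {A,T} (+1)
site 6, node TX: T={A} ∪ X={T} → {A,T} (+1)
site 6, node APTXZ: APZ={A,T} ∩ TX={A,T} → {A,T} (+0)
site 6, node APQTXZ: APTXZ={A,T} ∩ Q={A} → {A} (+0)
site 7, node PZ: P={G} ∪ Z={T} → {G,T} (+1)
site 7, node APZ: A={G} ∩ PZ={G,T} → {G} (+0)
site 7, node TX: T={T} ∪ X={C} → {C,T} (+1)
site 7, node APTXZ: APZ={G} ∪ TX={C,T} → {C,G,T} (+1)
site 7, node APQTXZ: APTXZ={C,G,T} ∩ Q={C} → {C} (+0)
per-site changes: [3, 2, 3, 4, 1, 3, 2, 3]; total = 21

2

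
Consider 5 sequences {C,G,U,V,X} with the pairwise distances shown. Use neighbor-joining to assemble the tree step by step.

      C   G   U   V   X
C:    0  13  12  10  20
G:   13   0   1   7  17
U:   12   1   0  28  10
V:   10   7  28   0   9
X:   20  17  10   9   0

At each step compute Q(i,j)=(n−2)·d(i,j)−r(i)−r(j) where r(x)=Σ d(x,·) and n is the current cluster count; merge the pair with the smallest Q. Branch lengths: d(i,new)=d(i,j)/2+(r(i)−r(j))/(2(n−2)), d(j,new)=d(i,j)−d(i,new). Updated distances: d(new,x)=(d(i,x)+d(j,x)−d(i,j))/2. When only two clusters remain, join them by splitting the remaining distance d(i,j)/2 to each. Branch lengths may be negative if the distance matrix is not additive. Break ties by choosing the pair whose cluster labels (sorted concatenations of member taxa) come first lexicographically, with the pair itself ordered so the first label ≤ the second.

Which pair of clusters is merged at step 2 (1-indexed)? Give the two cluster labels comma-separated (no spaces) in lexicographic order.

C,GU

step 1: merge (G,U) at d=1, Q=-86; branch lengths G→-5/3, U→8/3; new cluster GU
  updated: d(C,GU)=12, d(GU,V)=17, d(GU,X)=13
step 2: merge (C,GU) at d=12, Q=-60; branch lengths C→6, GU→6; new cluster CGU
  updated: d(CGU,V)=15/2, d(CGU,X)=21/2
step 3: merge (CGU,V) at d=15/2, Q=-27; branch lengths CGU→9/2, V→3; new cluster CGUV
  updated: d(CGUV,X)=6
step 4: merge (CGUV,X) at d=6; branch lengths CGUV→3, X→3; new cluster CGUVX
final tree: (((C:6,(G:-5/3,U:8/3):6):9/2,V:3):3,X:3)
total length: 53/2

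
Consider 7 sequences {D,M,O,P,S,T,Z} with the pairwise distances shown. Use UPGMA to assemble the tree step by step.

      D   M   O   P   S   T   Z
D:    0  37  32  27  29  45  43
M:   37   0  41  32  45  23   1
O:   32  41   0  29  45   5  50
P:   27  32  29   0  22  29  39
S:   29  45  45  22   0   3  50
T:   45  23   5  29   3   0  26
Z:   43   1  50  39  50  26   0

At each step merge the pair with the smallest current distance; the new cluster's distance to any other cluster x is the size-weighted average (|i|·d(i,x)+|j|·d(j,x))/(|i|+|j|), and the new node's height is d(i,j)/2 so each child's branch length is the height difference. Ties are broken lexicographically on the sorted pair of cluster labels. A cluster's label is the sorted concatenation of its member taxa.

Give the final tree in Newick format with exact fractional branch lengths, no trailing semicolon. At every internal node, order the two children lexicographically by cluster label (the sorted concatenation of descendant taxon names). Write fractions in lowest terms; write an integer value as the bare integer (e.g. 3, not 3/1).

((D:133/8,((O:25/2,(S:3/2,T:3/2):11):5/6,P:40/3):79/24):107/40,(M:1/2,Z:1/2):94/5)

step 1: merge (M,Z) at d=1; branch lengths M→1/2, Z→1/2; new cluster MZ
  updated: d(D,MZ)=40, d(MZ,O)=91/2, d(MZ,P)=71/2, d(MZ,S)=95/2, d(MZ,T)=49/2
step 2: merge (S,T) at d=3; branch lengths S→3/2, T→3/2; new cluster ST
  updated: d(D,ST)=37, d(MZ,ST)=36, d(O,ST)=25, d(P,ST)=51/2
step 3: merge (O,ST) at d=25; branch lengths O→25/2, ST→11; new cluster OST
  updated: d(D,OST)=106/3, d(MZ,OST)=235/6, d(OST,P)=80/3
step 4: merge (OST,P) at d=80/3; branch lengths OST→5/6, P→40/3; new cluster OPST
  updated: d(D,OPST)=133/4, d(MZ,OPST)=153/4
step 5: merge (D,OPST) at d=133/4; branch lengths D→133/8, OPST→79/24; new cluster DOPST
  updated: d(DOPST,MZ)=193/5
step 6: merge (DOPST,MZ) at d=193/5; branch lengths DOPST→107/40, MZ→94/5; new cluster DMOPSTZ
final tree: ((D:133/8,((O:25/2,(S:3/2,T:3/2):11):5/6,P:40/3):79/24):107/40,(M:1/2,Z:1/2):94/5)
total length: 9967/120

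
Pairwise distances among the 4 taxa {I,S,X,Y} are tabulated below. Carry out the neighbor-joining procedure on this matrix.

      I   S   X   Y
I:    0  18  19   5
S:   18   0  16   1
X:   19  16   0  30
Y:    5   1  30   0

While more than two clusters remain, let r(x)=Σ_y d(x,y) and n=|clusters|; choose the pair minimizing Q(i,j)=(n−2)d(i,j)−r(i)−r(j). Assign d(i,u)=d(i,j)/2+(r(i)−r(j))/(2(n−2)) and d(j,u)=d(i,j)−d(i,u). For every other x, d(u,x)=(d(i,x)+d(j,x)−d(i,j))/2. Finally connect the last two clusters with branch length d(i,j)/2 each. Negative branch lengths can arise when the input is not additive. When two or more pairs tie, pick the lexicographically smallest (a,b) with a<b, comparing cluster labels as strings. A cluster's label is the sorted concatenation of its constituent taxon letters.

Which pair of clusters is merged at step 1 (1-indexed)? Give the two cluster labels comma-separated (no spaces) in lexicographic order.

step 1: merge (I,X) at d=19, Q=-69; branch lengths I→15/4, X→61/4; new cluster IX
  updated: d(IX,S)=15/2, d(IX,Y)=8
step 2: merge (IX,S) at d=15/2, Q=-33/2; branch lengths IX→29/4, S→1/4; new cluster ISX
  updated: d(ISX,Y)=3/4
step 3: merge (ISX,Y) at d=3/4; branch lengths ISX→3/8, Y→3/8; new cluster ISXY
final tree: (((I:15/4,X:61/4):29/4,S:1/4):3/8,Y:3/8)
total length: 109/4

I,X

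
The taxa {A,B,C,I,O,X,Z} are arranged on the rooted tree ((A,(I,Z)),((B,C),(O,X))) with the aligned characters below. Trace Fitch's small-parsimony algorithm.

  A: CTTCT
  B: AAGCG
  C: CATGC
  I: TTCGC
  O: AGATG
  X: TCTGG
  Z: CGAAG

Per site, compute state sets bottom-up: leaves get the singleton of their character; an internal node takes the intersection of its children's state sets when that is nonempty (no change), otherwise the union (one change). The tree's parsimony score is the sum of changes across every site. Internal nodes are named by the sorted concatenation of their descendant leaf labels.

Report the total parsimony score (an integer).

19

IZ@0: {T} ∪ {C} = {C,T} (union, +1)
AIZ@0: {C} ∩ {C,T} = {C} (intersection, +0)
BC@0: {A} ∪ {C} = {A,C} (union, +1)
OX@0: {A} ∪ {T} = {A,T} (union, +1)
BCOX@0: {A,C} ∩ {A,T} = {A} (intersection, +0)
ABCIOXZ@0: {C} ∪ {A} = {A,C} (union, +1)
IZ@1: {T} ∪ {G} = {G,T} (union, +1)
AIZ@1: {T} ∩ {G,T} = {T} (intersection, +0)
BC@1: {A} ∩ {A} = {A} (intersection, +0)
OX@1: {G} ∪ {C} = {C,G} (union, +1)
BCOX@1: {A} ∪ {C,G} = {A,C,G} (union, +1)
ABCIOXZ@1: {T} ∪ {A,C,G} = {A,C,G,T} (union, +1)
IZ@2: {C} ∪ {A} = {A,C} (union, +1)
AIZ@2: {T} ∪ {A,C} = {A,C,T} (union, +1)
BC@2: {G} ∪ {T} = {G,T} (union, +1)
OX@2: {A} ∪ {T} = {A,T} (union, +1)
BCOX@2: {G,T} ∩ {A,T} = {T} (intersection, +0)
ABCIOXZ@2: {A,C,T} ∩ {T} = {T} (intersection, +0)
IZ@3: {G} ∪ {A} = {A,G} (union, +1)
AIZ@3: {C} ∪ {A,G} = {A,C,G} (union, +1)
BC@3: {C} ∪ {G} = {C,G} (union, +1)
OX@3: {T} ∪ {G} = {G,T} (union, +1)
BCOX@3: {C,G} ∩ {G,T} = {G} (intersection, +0)
ABCIOXZ@3: {A,C,G} ∩ {G} = {G} (intersection, +0)
IZ@4: {C} ∪ {G} = {C,G} (union, +1)
AIZ@4: {T} ∪ {C,G} = {C,G,T} (union, +1)
BC@4: {G} ∪ {C} = {C,G} (union, +1)
OX@4: {G} ∩ {G} = {G} (intersection, +0)
BCOX@4: {C,G} ∩ {G} = {G} (intersection, +0)
ABCIOXZ@4: {C,G,T} ∩ {G} = {G} (intersection, +0)
per-site changes: [4, 4, 4, 4, 3]; total = 19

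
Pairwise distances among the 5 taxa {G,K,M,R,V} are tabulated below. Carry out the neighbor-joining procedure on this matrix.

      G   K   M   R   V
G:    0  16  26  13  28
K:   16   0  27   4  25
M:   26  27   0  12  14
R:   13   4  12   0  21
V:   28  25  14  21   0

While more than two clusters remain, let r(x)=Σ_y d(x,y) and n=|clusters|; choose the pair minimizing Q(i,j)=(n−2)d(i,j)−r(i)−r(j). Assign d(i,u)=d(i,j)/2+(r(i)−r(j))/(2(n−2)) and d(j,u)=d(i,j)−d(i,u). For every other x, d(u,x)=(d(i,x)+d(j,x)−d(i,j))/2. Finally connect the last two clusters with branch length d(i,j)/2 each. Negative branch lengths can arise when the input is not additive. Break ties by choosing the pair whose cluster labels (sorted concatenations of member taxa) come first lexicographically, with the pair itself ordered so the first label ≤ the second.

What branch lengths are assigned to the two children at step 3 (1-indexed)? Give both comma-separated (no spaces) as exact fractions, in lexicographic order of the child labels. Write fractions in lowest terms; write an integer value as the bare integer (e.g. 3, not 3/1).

19/8,41/8

iteration 1: select M,V (d=14, Q=-125); attach at lengths (11/2, 17/2); label the merged cluster MV
  updated: d(G,MV)=20, d(K,MV)=19, d(MV,R)=19/2
iteration 2: select G,MV (d=20, Q=-115/2); attach at lengths (81/8, 79/8); label the merged cluster GMV
  updated: d(GMV,K)=15/2, d(GMV,R)=5/4
iteration 3: select GMV,K (d=15/2, Q=-51/4); attach at lengths (19/8, 41/8); label the merged cluster GKMV
  updated: d(GKMV,R)=-9/8
iteration 4: select GKMV,R (d=-9/8); attach at lengths (-9/16, -9/16); label the merged cluster GKMRV
final tree: (((G:81/8,(M:11/2,V:17/2):79/8):19/8,K:41/8):-9/16,R:-9/16)
total length: 323/8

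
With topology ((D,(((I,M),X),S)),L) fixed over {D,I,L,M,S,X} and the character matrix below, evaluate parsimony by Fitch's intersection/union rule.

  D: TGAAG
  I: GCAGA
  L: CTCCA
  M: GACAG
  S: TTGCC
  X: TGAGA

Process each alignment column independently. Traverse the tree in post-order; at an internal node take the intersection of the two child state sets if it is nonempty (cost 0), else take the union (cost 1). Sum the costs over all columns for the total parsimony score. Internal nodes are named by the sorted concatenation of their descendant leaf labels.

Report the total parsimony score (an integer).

site 0, node IM: I={G} ∩ M={G} → {G} (+0)
site 0, node IMX: IM={G} ∪ X={T} → {G,T} (+1)
site 0, node IMSX: IMX={G,T} ∩ S={T} → {T} (+0)
site 0, node DIMSX: D={T} ∩ IMSX={T} → {T} (+0)
site 0, node DILMSX: DIMSX={T} ∪ L={C} → {C,T} (+1)
site 1, node IM: I={C} ∪ M={A} → {A,C} (+1)
site 1, node IMX: IM={A,C} ∪ X={G} → {A,C,G} (+1)
site 1, node IMSX: IMX={A,C,G} ∪ S={T} → {A,C,G,T} (+1)
site 1, node DIMSX: D={G} ∩ IMSX={A,C,G,T} → {G} (+0)
site 1, node DILMSX: DIMSX={G} ∪ L={T} → {G,T} (+1)
site 2, node IM: I={A} ∪ M={C} → {A,C} (+1)
site 2, node IMX: IM={A,C} ∩ X={A} → {A} (+0)
site 2, node IMSX: IMX={A} ∪ S={G} → {A,G} (+1)
site 2, node DIMSX: D={A} ∩ IMSX={A,G} → {A} (+0)
site 2, node DILMSX: DIMSX={A} ∪ L={C} → {A,C} (+1)
site 3, node IM: I={G} ∪ M={A} → {A,G} (+1)
site 3, node IMX: IM={A,G} ∩ X={G} → {G} (+0)
site 3, node IMSX: IMX={G} ∪ S={C} → {C,G} (+1)
site 3, node DIMSX: D={A} ∪ IMSX={C,G} → {A,C,G} (+1)
site 3, node DILMSX: DIMSX={A,C,G} ∩ L={C} → {C} (+0)
site 4, node IM: I={A} ∪ M={G} → {A,G} (+1)
site 4, node IMX: IM={A,G} ∩ X={A} → {A} (+0)
site 4, node IMSX: IMX={A} ∪ S={C} → {A,C} (+1)
site 4, node DIMSX: D={G} ∪ IMSX={A,C} → {A,C,G} (+1)
site 4, node DILMSX: DIMSX={A,C,G} ∩ L={A} → {A} (+0)
per-site changes: [2, 4, 3, 3, 3]; total = 15

15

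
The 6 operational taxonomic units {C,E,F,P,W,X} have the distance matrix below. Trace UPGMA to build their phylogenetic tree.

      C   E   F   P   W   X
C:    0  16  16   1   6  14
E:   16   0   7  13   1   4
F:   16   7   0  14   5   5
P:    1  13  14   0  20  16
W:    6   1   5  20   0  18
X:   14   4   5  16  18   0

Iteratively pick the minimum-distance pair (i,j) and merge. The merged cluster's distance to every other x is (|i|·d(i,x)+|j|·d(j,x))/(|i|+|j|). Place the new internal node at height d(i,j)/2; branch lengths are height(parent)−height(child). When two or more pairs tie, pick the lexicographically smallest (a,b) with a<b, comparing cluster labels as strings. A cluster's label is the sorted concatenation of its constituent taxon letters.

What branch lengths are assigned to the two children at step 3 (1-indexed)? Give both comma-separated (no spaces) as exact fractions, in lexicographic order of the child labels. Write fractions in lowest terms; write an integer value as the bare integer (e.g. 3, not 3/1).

5/2,5/2

iteration 1: select C,P (d=1); attach at lengths (1/2, 1/2); label the merged cluster CP
  updated: d(CP,E)=29/2, d(CP,F)=15, d(CP,W)=13, d(CP,X)=15
iteration 2: select E,W (d=1); attach at lengths (1/2, 1/2); label the merged cluster EW
  updated: d(CP,EW)=55/4, d(EW,F)=6, d(EW,X)=11
iteration 3: select F,X (d=5); attach at lengths (5/2, 5/2); label the merged cluster FX
  updated: d(CP,FX)=15, d(EW,FX)=17/2
iteration 4: select EW,FX (d=17/2); attach at lengths (15/4, 7/4); label the merged cluster EFWX
  updated: d(CP,EFWX)=115/8
iteration 5: select CP,EFWX (d=115/8); attach at lengths (107/16, 47/16); label the merged cluster CEFPWX
final tree: ((C:1/2,P:1/2):107/16,((E:1/2,W:1/2):15/4,(F:5/2,X:5/2):7/4):47/16)
total length: 177/8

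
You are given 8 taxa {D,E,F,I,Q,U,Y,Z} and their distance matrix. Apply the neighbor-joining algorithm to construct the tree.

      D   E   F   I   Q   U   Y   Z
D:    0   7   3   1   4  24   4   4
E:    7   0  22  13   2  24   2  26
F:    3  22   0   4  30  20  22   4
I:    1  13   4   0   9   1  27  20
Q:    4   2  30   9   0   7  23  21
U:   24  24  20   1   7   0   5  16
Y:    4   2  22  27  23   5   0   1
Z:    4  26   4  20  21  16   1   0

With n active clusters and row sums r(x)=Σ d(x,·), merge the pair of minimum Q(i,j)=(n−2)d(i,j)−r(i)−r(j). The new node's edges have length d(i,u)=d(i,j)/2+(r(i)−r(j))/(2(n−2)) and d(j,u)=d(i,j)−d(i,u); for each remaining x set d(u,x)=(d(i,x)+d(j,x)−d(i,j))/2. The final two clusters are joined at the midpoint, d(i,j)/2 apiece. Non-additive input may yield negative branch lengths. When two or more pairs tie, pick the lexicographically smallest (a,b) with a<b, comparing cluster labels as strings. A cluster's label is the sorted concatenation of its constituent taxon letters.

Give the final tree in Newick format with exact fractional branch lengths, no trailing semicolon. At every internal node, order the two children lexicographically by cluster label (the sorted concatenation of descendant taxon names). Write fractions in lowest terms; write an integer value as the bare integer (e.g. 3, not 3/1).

(((D:-13/4,F:25/4):1,((E:1,Q:1):167/24,(I:-5/4,U:9/4):115/24):39/8):11/4,(Y:9/8,Z:-1/8):11/4)

step 1: merge (E,Q) at d=2, Q=-180; branch lengths E→1, Q→1; new cluster EQ
  updated: d(D,EQ)=9/2, d(EQ,F)=25, d(EQ,I)=10, d(EQ,U)=29/2, d(EQ,Y)=23/2, d(EQ,Z)=45/2
step 2: merge (I,U) at d=1, Q=-277/2; branch lengths I→-5/4, U→9/4; new cluster IU
  updated: d(D,IU)=12, d(EQ,IU)=47/4, d(F,IU)=23/2, d(IU,Y)=31/2, d(IU,Z)=35/2
step 3: merge (Y,Z) at d=1, Q=-99; branch lengths Y→9/8, Z→-1/8; new cluster YZ
  updated: d(D,YZ)=7/2, d(EQ,YZ)=33/2, d(F,YZ)=25/2, d(IU,YZ)=16
step 4: merge (EQ,IU) at d=47/4, Q=-295/4; branch lengths EQ→167/24, IU→115/24; new cluster EIQU
  updated: d(D,EIQU)=19/8, d(EIQU,F)=99/8, d(EIQU,YZ)=83/8
step 5: merge (D,F) at d=3, Q=-123/4; branch lengths D→-13/4, F→25/4; new cluster DF
  updated: d(DF,EIQU)=47/8, d(DF,YZ)=13/2
step 6: merge (DF,EIQU) at d=47/8, Q=-91/4; branch lengths DF→1, EIQU→39/8; new cluster DEFIQU
  updated: d(DEFIQU,YZ)=11/2
step 7: merge (DEFIQU,YZ) at d=11/2; branch lengths DEFIQU→11/4, YZ→11/4; new cluster DEFIQUYZ
final tree: (((D:-13/4,F:25/4):1,((E:1,Q:1):167/24,(I:-5/4,U:9/4):115/24):39/8):11/4,(Y:9/8,Z:-1/8):11/4)
total length: 241/8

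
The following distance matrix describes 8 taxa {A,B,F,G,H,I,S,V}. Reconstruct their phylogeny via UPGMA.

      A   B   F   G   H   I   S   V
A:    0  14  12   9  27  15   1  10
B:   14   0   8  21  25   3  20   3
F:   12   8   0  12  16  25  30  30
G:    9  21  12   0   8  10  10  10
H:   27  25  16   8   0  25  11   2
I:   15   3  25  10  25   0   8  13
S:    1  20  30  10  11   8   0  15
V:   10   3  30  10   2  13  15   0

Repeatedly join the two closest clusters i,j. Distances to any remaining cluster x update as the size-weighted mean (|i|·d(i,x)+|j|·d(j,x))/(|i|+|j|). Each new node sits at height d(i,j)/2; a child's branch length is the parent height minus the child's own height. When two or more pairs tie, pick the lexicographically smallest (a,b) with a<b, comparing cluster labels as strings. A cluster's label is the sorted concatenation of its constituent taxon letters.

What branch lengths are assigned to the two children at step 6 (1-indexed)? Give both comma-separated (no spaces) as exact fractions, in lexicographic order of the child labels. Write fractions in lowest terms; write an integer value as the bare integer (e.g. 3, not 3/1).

iteration 1: select A,S (d=1); attach at lengths (1/2, 1/2); label the merged cluster AS
  updated: d(AS,B)=17, d(AS,F)=21, d(AS,G)=19/2, d(AS,H)=19, d(AS,I)=23/2, d(AS,V)=25/2
iteration 2: select H,V (d=2); attach at lengths (1, 1); label the merged cluster HV
  updated: d(AS,HV)=63/4, d(B,HV)=14, d(F,HV)=23, d(G,HV)=9, d(HV,I)=19
iteration 3: select B,I (d=3); attach at lengths (3/2, 3/2); label the merged cluster BI
  updated: d(AS,BI)=57/4, d(BI,F)=33/2, d(BI,G)=31/2, d(BI,HV)=33/2
iteration 4: select G,HV (d=9); attach at lengths (9/2, 7/2); label the merged cluster GHV
  updated: d(AS,GHV)=41/3, d(BI,GHV)=97/6, d(F,GHV)=58/3
iteration 5: select AS,GHV (d=41/3); attach at lengths (19/3, 7/3); label the merged cluster AGHSV
  updated: d(AGHSV,BI)=77/5, d(AGHSV,F)=20
iteration 6: select AGHSV,BI (d=77/5); attach at lengths (13/15, 31/5); label the merged cluster ABGHISV
  updated: d(ABGHISV,F)=19
iteration 7: select ABGHISV,F (d=19); attach at lengths (9/5, 19/2); label the merged cluster ABFGHISV
final tree: ((((A:1/2,S:1/2):19/3,(G:9/2,(H:1,V:1):7/2):7/3):13/15,(B:3/2,I:3/2):31/5):9/5,F:19/2)
total length: 1231/30

13/15,31/5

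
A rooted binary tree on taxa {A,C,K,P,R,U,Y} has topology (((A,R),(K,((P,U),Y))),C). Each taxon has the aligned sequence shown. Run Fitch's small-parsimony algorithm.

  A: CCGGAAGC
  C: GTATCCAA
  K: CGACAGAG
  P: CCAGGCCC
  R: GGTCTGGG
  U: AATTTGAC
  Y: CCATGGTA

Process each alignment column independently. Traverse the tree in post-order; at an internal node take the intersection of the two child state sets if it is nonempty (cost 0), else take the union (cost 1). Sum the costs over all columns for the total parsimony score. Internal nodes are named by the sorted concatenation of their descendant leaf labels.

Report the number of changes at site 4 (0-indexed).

site 0, node AR: A={C} ∪ R={G} → {C,G} (+1)
site 0, node PU: P={C} ∪ U={A} → {A,C} (+1)
site 0, node PUY: PU={A,C} ∩ Y={C} → {C} (+0)
site 0, node KPUY: K={C} ∩ PUY={C} → {C} (+0)
site 0, node AKPRUY: AR={C,G} ∩ KPUY={C} → {C} (+0)
site 0, node ACKPRUY: AKPRUY={C} ∪ C={G} → {C,G} (+1)
site 1, node AR: A={C} ∪ R={G} → {C,G} (+1)
site 1, node PU: P={C} ∪ U={A} → {A,C} (+1)
site 1, node PUY: PU={A,C} ∩ Y={C} → {C} (+0)
site 1, node KPUY: K={G} ∪ PUY={C} → {C,G} (+1)
site 1, node AKPRUY: AR={C,G} ∩ KPUY={C,G} → {C,G} (+0)
site 1, node ACKPRUY: AKPRUY={C,G} ∪ C={T} → {C,G,T} (+1)
site 2, node AR: A={G} ∪ R={T} → {G,T} (+1)
site 2, node PU: P={A} ∪ U={T} → {A,T} (+1)
site 2, node PUY: PU={A,T} ∩ Y={A} → {A} (+0)
site 2, node KPUY: K={A} ∩ PUY={A} → {A} (+0)
site 2, node AKPRUY: AR={G,T} ∪ KPUY={A} → {A,G,T} (+1)
site 2, node ACKPRUY: AKPRUY={A,G,T} ∩ C={A} → {A} (+0)
site 3, node AR: A={G} ∪ R={C} → {C,G} (+1)
site 3, node PU: P={G} ∪ U={T} → {G,T} (+1)
site 3, node PUY: PU={G,T} ∩ Y={T} → {T} (+0)
site 3, node KPUY: K={C} ∪ PUY={T} → {C,T} (+1)
site 3, node AKPRUY: AR={C,G} ∩ KPUY={C,T} → {C} (+0)
site 3, node ACKPRUY: AKPRUY={C} ∪ C={T} → {C,T} (+1)
site 4, node AR: A={A} ∪ R={T} → {A,T} (+1)
site 4, node PU: P={G} ∪ U={T} → {G,T} (+1)
site 4, node PUY: PU={G,T} ∩ Y={G} → {G} (+0)
site 4, node KPUY: K={A} ∪ PUY={G} → {A,G} (+1)
site 4, node AKPRUY: AR={A,T} ∩ KPUY={A,G} → {A} (+0)
site 4, node ACKPRUY: AKPRUY={A} ∪ C={C} → {A,C} (+1)
site 5, node AR: A={A} ∪ R={G} → {A,G} (+1)
site 5, node PU: P={C} ∪ U={G} → {C,G} (+1)
site 5, node PUY: PU={C,G} ∩ Y={G} → {G} (+0)
site 5, node KPUY: K={G} ∩ PUY={G} → {G} (+0)
site 5, node AKPRUY: AR={A,G} ∩ KPUY={G} → {G} (+0)
site 5, node ACKPRUY: AKPRUY={G} ∪ C={C} → {C,G} (+1)
site 6, node AR: A={G} ∩ R={G} → {G} (+0)
site 6, node PU: P={C} ∪ U={A} → {A,C} (+1)
site 6, node PUY: PU={A,C} ∪ Y={T} → {A,C,T} (+1)
site 6, node KPUY: K={A} ∩ PUY={A,C,T} → {A} (+0)
site 6, node AKPRUY: AR={G} ∪ KPUY={A} → {A,G} (+1)
site 6, node ACKPRUY: AKPRUY={A,G} ∩ C={A} → {A} (+0)
site 7, node AR: A={C} ∪ R={G} → {C,G} (+1)
site 7, node PU: P={C} ∩ U={C} → {C} (+0)
site 7, node PUY: PU={C} ∪ Y={A} → {A,C} (+1)
site 7, node KPUY: K={G} ∪ PUY={A,C} → {A,C,G} (+1)
site 7, node AKPRUY: AR={C,G} ∩ KPUY={A,C,G} → {C,G} (+0)
site 7, node ACKPRUY: AKPRUY={C,G} ∪ C={A} → {A,C,G} (+1)
per-site changes: [3, 4, 3, 4, 4, 3, 3, 4]; total = 28

4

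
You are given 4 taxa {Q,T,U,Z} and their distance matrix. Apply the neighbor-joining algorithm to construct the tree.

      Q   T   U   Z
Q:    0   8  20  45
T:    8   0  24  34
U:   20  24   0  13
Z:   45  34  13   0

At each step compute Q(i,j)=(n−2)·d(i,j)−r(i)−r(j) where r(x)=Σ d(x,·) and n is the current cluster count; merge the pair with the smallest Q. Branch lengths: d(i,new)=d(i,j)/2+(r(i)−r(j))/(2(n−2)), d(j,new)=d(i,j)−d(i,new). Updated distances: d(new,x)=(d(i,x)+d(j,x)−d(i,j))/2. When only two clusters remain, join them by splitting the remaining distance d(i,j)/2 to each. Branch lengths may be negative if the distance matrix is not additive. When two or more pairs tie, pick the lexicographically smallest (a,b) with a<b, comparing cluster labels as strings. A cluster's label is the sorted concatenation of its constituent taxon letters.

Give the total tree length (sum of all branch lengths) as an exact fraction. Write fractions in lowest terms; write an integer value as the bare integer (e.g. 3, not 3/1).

165/4

step 1: merge (Q,T) at d=8, Q=-123; branch lengths Q→23/4, T→9/4; new cluster QT
  updated: d(QT,U)=18, d(QT,Z)=71/2
step 2: merge (QT,U) at d=18, Q=-133/2; branch lengths QT→81/4, U→-9/4; new cluster QTU
  updated: d(QTU,Z)=61/4
step 3: merge (QTU,Z) at d=61/4; branch lengths QTU→61/8, Z→61/8; new cluster QTUZ
final tree: (((Q:23/4,T:9/4):81/4,U:-9/4):61/8,Z:61/8)
total length: 165/4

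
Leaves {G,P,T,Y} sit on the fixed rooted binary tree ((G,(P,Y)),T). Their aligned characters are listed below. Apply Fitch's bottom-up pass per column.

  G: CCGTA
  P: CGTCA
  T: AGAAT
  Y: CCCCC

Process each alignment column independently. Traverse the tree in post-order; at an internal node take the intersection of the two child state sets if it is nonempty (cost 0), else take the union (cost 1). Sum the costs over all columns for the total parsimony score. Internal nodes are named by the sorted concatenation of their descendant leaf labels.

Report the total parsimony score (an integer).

10

PY@0: {C} ∩ {C} = {C} (intersection, +0)
GPY@0: {C} ∩ {C} = {C} (intersection, +0)
GPTY@0: {C} ∪ {A} = {A,C} (union, +1)
PY@1: {G} ∪ {C} = {C,G} (union, +1)
GPY@1: {C} ∩ {C,G} = {C} (intersection, +0)
GPTY@1: {C} ∪ {G} = {C,G} (union, +1)
PY@2: {T} ∪ {C} = {C,T} (union, +1)
GPY@2: {G} ∪ {C,T} = {C,G,T} (union, +1)
GPTY@2: {C,G,T} ∪ {A} = {A,C,G,T} (union, +1)
PY@3: {C} ∩ {C} = {C} (intersection, +0)
GPY@3: {T} ∪ {C} = {C,T} (union, +1)
GPTY@3: {C,T} ∪ {A} = {A,C,T} (union, +1)
PY@4: {A} ∪ {C} = {A,C} (union, +1)
GPY@4: {A} ∩ {A,C} = {A} (intersection, +0)
GPTY@4: {A} ∪ {T} = {A,T} (union, +1)
per-site changes: [1, 2, 3, 2, 2]; total = 10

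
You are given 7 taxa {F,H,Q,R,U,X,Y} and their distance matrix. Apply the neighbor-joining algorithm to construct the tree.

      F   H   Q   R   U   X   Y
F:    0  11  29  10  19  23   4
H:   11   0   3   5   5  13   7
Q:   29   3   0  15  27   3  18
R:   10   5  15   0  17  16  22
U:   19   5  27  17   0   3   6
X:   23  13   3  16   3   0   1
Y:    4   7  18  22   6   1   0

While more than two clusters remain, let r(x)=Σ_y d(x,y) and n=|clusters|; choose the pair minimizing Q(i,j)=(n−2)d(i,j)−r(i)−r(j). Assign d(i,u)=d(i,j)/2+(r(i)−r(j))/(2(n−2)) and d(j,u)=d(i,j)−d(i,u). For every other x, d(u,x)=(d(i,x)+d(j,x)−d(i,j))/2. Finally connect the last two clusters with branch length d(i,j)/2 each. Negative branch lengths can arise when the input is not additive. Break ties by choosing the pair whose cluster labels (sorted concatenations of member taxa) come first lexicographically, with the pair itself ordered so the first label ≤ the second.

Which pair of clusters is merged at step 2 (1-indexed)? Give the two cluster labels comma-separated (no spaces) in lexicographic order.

step 1: merge (Q,X) at d=3, Q=-139; branch lengths Q→51/10, X→-21/10; new cluster QX
  updated: d(F,QX)=49/2, d(H,QX)=13/2, d(QX,R)=14, d(QX,U)=27/2, d(QX,Y)=8
step 2: merge (F,Y) at d=4, Q=-199/2; branch lengths F→75/16, Y→-11/16; new cluster FY
  updated: d(FY,H)=7, d(FY,QX)=57/4, d(FY,R)=14, d(FY,U)=21/2
step 3: merge (FY,U) at d=21/2, Q=-241/4; branch lengths FY→125/24, U→127/24; new cluster FUY
  updated: d(FUY,H)=3/4, d(FUY,QX)=69/8, d(FUY,R)=41/4
step 4: merge (FUY,QX) at d=69/8, Q=-63/2; branch lengths FUY→31/16, QX→107/16; new cluster FQUXY
  updated: d(FQUXY,H)=-11/16, d(FQUXY,R)=125/16
step 5: merge (FQUXY,H) at d=-11/16, Q=-97/8; branch lengths FQUXY→17/16, H→-7/4; new cluster FHQUXY
  updated: d(FHQUXY,R)=27/4
step 6: merge (FHQUXY,R) at d=27/4; branch lengths FHQUXY→27/8, R→27/8; new cluster FHQRUXY
final tree: (((((F:75/16,Y:-11/16):125/24,U:127/24):31/16,(Q:51/10,X:-21/10):107/16):17/16,H:-7/4):27/8,R:27/8)
total length: 515/16

F,Y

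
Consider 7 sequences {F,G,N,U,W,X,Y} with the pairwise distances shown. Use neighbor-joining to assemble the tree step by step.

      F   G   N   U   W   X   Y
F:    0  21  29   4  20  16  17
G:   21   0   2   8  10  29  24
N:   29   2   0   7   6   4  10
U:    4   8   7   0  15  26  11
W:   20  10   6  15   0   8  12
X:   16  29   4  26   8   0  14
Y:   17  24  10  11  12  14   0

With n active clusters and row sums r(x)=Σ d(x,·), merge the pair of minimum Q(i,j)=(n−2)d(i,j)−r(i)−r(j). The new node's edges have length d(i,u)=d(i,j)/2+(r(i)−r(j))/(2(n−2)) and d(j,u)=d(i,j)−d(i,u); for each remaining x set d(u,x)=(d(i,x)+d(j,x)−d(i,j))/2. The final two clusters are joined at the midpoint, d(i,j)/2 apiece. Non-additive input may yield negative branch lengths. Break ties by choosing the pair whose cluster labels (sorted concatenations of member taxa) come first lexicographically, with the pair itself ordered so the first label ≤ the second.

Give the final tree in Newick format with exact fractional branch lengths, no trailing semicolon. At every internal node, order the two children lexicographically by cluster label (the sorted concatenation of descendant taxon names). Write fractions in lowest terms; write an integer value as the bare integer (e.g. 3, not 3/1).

1. join F+U (d=4, Q=-158) ⇒ FU; edges |F|=28/5, |U|=-8/5
  updated: d(FU,G)=25/2, d(FU,N)=16, d(FU,W)=31/2, d(FU,X)=19, d(FU,Y)=12
2. join G+N (d=2, Q=-215/2) ⇒ GN; edges |G|=95/16, |N|=-63/16
  updated: d(FU,GN)=53/4, d(GN,W)=7, d(GN,X)=31/2, d(GN,Y)=16
3. join FU+Y (d=12, Q=-311/4) ⇒ FUY; edges |FU|=167/24, |Y|=121/24
  updated: d(FUY,GN)=69/8, d(FUY,W)=31/4, d(FUY,X)=21/2
4. join FUY+GN (d=69/8, Q=-163/4) ⇒ FGNUY; edges |FUY|=13/4, |GN|=43/8
  updated: d(FGNUY,W)=49/16, d(FGNUY,X)=139/16
5. join FGNUY+W (d=49/16, Q=-79/4) ⇒ FGNUWY; edges |FGNUY|=15/8, |W|=19/16
  updated: d(FGNUWY,X)=109/16
6. join FGNUWY+X (d=109/16) ⇒ FGNUWXY; edges |FGNUWY|=109/32, |X|=109/32
final tree: (((((F:28/5,U:-8/5):167/24,Y:121/24):13/4,(G:95/16,N:-63/16):43/8):15/8,W:19/16):109/32,X:109/32)
total length: 73/2

(((((F:28/5,U:-8/5):167/24,Y:121/24):13/4,(G:95/16,N:-63/16):43/8):15/8,W:19/16):109/32,X:109/32)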